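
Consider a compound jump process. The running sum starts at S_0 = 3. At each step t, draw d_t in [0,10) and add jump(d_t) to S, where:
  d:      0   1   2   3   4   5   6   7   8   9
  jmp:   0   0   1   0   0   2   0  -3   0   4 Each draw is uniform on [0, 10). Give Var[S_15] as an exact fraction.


Outcome values over d=0..9: [0, 0, 1, 0, 0, 2, 0, -3, 0, 4]
Σy = 4, Σy² = 30, M = 10
μ = 4/10 = 2/5,  σ² = 30/10 − (2/5)² = 71/25
Independent increments: Var[S_15] = 15·σ² = 15·(71/25) = 213/5

213/5


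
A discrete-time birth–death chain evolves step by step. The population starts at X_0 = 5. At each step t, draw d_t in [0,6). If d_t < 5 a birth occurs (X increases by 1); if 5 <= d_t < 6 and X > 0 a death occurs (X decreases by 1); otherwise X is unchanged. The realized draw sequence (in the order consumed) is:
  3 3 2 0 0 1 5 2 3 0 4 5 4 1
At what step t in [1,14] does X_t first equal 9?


t=0: X=5, d=3 → birth, X_1=6
t=1: X=6, d=3 → birth, X_2=7
t=2: X=7, d=2 → birth, X_3=8
t=3: X=8, d=0 → birth, X_4=9
t=4: X=9, d=0 → birth, X_5=10
t=5: X=10, d=1 → birth, X_6=11
t=6: X=11, d=5 → death, X_7=10
t=7: X=10, d=2 → birth, X_8=11
t=8: X=11, d=3 → birth, X_9=12
t=9: X=12, d=0 → birth, X_10=13
t=10: X=13, d=4 → birth, X_11=14
t=11: X=14, d=5 → death, X_12=13
t=12: X=13, d=4 → birth, X_13=14
t=13: X=14, d=1 → birth, X_14=15

4


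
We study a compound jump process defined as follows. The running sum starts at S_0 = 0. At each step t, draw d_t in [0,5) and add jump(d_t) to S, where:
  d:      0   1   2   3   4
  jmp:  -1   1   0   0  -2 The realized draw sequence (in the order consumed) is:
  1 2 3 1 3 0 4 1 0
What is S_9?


-1

t=0: S=0, d=1, jump=1, S_1=1
t=1: S=1, d=2, jump=0, S_2=1
t=2: S=1, d=3, jump=0, S_3=1
t=3: S=1, d=1, jump=1, S_4=2
t=4: S=2, d=3, jump=0, S_5=2
t=5: S=2, d=0, jump=-1, S_6=1
t=6: S=1, d=4, jump=-2, S_7=-1
t=7: S=-1, d=1, jump=1, S_8=0
t=8: S=0, d=0, jump=-1, S_9=-1


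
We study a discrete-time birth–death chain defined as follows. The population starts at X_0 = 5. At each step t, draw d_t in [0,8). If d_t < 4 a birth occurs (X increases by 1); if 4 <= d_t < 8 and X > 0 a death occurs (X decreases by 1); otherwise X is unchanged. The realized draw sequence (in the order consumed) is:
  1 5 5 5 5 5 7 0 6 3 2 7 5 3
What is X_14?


1

t=0: X=5, d=1 → birth, X_1=6
t=1: X=6, d=5 → death, X_2=5
t=2: X=5, d=5 → death, X_3=4
t=3: X=4, d=5 → death, X_4=3
t=4: X=3, d=5 → death, X_5=2
t=5: X=2, d=5 → death, X_6=1
t=6: X=1, d=7 → death, X_7=0
t=7: X=0, d=0 → birth, X_8=1
t=8: X=1, d=6 → death, X_9=0
t=9: X=0, d=3 → birth, X_10=1
t=10: X=1, d=2 → birth, X_11=2
t=11: X=2, d=7 → death, X_12=1
t=12: X=1, d=5 → death, X_13=0
t=13: X=0, d=3 → birth, X_14=1


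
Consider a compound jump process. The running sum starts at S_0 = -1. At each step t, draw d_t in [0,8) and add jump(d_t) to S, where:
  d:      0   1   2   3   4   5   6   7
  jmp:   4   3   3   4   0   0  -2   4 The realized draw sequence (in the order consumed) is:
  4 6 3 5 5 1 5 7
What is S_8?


8

t=0: S=-1, d=4, jump=0, S_1=-1
t=1: S=-1, d=6, jump=-2, S_2=-3
t=2: S=-3, d=3, jump=4, S_3=1
t=3: S=1, d=5, jump=0, S_4=1
t=4: S=1, d=5, jump=0, S_5=1
t=5: S=1, d=1, jump=3, S_6=4
t=6: S=4, d=5, jump=0, S_7=4
t=7: S=4, d=7, jump=4, S_8=8


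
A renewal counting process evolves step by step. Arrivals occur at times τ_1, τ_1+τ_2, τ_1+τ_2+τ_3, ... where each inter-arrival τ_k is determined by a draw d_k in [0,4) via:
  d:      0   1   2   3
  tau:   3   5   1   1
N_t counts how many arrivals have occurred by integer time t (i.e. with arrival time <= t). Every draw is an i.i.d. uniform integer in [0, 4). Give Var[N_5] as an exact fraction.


1175/1024

Inter-arrival values over d=0..3: [3, 5, 1, 1]
Each d has probability 1/4, so the pmf of τ is: f(1) = 1/2, f(3) = 1/4, f(5) = 1/4
Let p_n(j) = P(N_n = j), with p_0 = [1]. Condition on τ_1: p_n(0) = P(τ > n), and for j >= 1, p_n(j) = Σ_{k<=n} f(k)·p_{n−k}(j−1)
p_1 = [1/2, 1/2]  (j = 0..1)
p_2 = [1/2, 1/4, 1/4]  (j = 0..2)
p_3 = [1/4, 1/2, 1/8, 1/8]  (j = 0..3)
p_4 = [1/4, 1/4, 3/8, 1/16, 1/16]  (j = 0..4)
p_5 = [0, 1/2, 3/16, 1/4, 1/32, 1/32]  (j = 0..5)
E[N_5] = Σ j·p_5(j) = 61/32;  E[N_5²] = Σ j²·p_5(j) = 153/32
Var[N_5] = 153/32 − (61/32)² = 1175/1024


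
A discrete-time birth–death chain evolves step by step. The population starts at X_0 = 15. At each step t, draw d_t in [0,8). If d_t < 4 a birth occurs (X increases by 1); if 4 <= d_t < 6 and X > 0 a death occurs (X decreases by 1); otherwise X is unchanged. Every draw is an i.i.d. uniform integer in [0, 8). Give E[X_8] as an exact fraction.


X can drop by at most 1 per step and X_0 = 15 > T = 8, so X_t >= 15 − t >= 7 > 0 for every t <= 8: the floor at 0 (the 'and X > 0' condition) never binds. Hence X_8 = X_0 + Σ_{t<8} Y_t with i.i.d. increments Y_t = y(d_t) ∈ {+1, −1, 0}.
Outcome values over d=0..7: [1, 1, 1, 1, -1, -1, 0, 0]
Σy = 2, Σy² = 6, M = 8
μ = 2/8 = 1/4,  σ² = 6/8 − (1/4)² = 11/16
E[X_8] = 15 + 8·(1/4) = 17

17


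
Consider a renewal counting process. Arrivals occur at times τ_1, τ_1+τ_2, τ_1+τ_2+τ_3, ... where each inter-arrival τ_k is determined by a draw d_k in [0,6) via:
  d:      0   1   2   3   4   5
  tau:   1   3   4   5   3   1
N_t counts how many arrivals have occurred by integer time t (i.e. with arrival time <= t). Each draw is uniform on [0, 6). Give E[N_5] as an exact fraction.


Inter-arrival values over d=0..5: [1, 3, 4, 5, 3, 1]
Each d has probability 1/6, so the pmf of τ is: f(1) = 1/3, f(3) = 1/3, f(4) = 1/6, f(5) = 1/6
Renewal equation for m(n) = E[N_n]: condition on τ_1 = k (if k <= n, one arrival plus a fresh copy on the remaining n−k steps): m(n) = F(n) + Σ_{k<=n} f(k)·m(n−k), where F(n) = P(τ <= n) and m(0) = 0
m(1) = F(1) = 1/3
m(2) = F(2) + f(1)·m(1) = 1/3 + 1/3·1/3 = 4/9
m(3) = F(3) + f(1)·m(2) = 2/3 + 1/3·4/9 = 22/27
m(4) = F(4) + f(1)·m(3) + f(3)·m(1) = 5/6 + 1/3·22/27 + 1/3·1/3 = 197/162
m(5) = F(5) + f(1)·m(4) + f(3)·m(2) + f(4)·m(1) = 1 + 1/3·197/162 + 1/3·4/9 + 1/6·1/3 = 391/243
E[N_5] = m(5) = 391/243

391/243


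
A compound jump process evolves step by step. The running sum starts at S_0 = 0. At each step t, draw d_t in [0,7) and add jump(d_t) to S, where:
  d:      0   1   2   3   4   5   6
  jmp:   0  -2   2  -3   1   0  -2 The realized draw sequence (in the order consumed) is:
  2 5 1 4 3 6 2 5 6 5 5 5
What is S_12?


t=0: S=0, d=2, jump=2, S_1=2
t=1: S=2, d=5, jump=0, S_2=2
t=2: S=2, d=1, jump=-2, S_3=0
t=3: S=0, d=4, jump=1, S_4=1
t=4: S=1, d=3, jump=-3, S_5=-2
t=5: S=-2, d=6, jump=-2, S_6=-4
t=6: S=-4, d=2, jump=2, S_7=-2
t=7: S=-2, d=5, jump=0, S_8=-2
t=8: S=-2, d=6, jump=-2, S_9=-4
t=9: S=-4, d=5, jump=0, S_10=-4
t=10: S=-4, d=5, jump=0, S_11=-4
t=11: S=-4, d=5, jump=0, S_12=-4

-4


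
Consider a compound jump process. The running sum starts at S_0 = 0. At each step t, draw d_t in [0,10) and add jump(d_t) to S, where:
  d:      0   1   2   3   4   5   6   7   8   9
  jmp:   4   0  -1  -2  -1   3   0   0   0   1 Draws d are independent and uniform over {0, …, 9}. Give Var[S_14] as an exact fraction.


1064/25

Outcome values over d=0..9: [4, 0, -1, -2, -1, 3, 0, 0, 0, 1]
Σy = 4, Σy² = 32, M = 10
μ = 4/10 = 2/5,  σ² = 32/10 − (2/5)² = 76/25
Independent increments: Var[S_14] = 14·σ² = 14·(76/25) = 1064/25


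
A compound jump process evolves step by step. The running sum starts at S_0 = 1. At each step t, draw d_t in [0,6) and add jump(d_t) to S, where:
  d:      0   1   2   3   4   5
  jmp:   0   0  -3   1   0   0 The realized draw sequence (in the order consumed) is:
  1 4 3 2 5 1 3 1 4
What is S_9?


t=0: S=1, d=1, jump=0, S_1=1
t=1: S=1, d=4, jump=0, S_2=1
t=2: S=1, d=3, jump=1, S_3=2
t=3: S=2, d=2, jump=-3, S_4=-1
t=4: S=-1, d=5, jump=0, S_5=-1
t=5: S=-1, d=1, jump=0, S_6=-1
t=6: S=-1, d=3, jump=1, S_7=0
t=7: S=0, d=1, jump=0, S_8=0
t=8: S=0, d=4, jump=0, S_9=0

0


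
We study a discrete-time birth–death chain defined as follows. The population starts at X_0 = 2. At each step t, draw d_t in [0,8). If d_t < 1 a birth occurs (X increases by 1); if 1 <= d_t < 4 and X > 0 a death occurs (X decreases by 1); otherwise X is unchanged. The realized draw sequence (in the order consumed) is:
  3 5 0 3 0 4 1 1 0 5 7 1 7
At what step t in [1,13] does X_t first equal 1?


1

t=0: X=2, d=3 → death, X_1=1
t=1: X=1, d=5 → hold, X_2=1
t=2: X=1, d=0 → birth, X_3=2
t=3: X=2, d=3 → death, X_4=1
t=4: X=1, d=0 → birth, X_5=2
t=5: X=2, d=4 → hold, X_6=2
t=6: X=2, d=1 → death, X_7=1
t=7: X=1, d=1 → death, X_8=0
t=8: X=0, d=0 → birth, X_9=1
t=9: X=1, d=5 → hold, X_10=1
t=10: X=1, d=7 → hold, X_11=1
t=11: X=1, d=1 → death, X_12=0
t=12: X=0, d=7 → hold, X_13=0


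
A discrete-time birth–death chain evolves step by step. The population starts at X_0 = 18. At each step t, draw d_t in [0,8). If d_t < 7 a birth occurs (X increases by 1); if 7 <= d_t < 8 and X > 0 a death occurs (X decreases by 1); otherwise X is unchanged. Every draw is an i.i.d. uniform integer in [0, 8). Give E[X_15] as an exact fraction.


X can drop by at most 1 per step and X_0 = 18 > T = 15, so X_t >= 18 − t >= 3 > 0 for every t <= 15: the floor at 0 (the 'and X > 0' condition) never binds. Hence X_15 = X_0 + Σ_{t<15} Y_t with i.i.d. increments Y_t = y(d_t) ∈ {+1, −1, 0}.
Outcome values over d=0..7: [1, 1, 1, 1, 1, 1, 1, -1]
Σy = 6, Σy² = 8, M = 8
μ = 6/8 = 3/4,  σ² = 8/8 − (3/4)² = 7/16
E[X_15] = 18 + 15·(3/4) = 117/4

117/4


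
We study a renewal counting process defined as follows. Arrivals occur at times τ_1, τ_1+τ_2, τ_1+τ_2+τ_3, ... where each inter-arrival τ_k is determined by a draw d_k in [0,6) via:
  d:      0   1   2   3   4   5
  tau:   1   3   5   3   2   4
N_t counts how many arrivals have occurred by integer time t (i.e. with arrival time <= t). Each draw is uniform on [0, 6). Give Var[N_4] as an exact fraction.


Inter-arrival values over d=0..5: [1, 3, 5, 3, 2, 4]
Each d has probability 1/6, so the pmf of τ is: f(1) = 1/6, f(2) = 1/6, f(3) = 1/3, f(4) = 1/6, f(5) = 1/6
Let p_n(j) = P(N_n = j), with p_0 = [1]. Condition on τ_1: p_n(0) = P(τ > n), and for j >= 1, p_n(j) = Σ_{k<=n} f(k)·p_{n−k}(j−1)
p_1 = [5/6, 1/6]  (j = 0..1)
p_2 = [2/3, 11/36, 1/36]  (j = 0..2)
p_3 = [1/3, 7/12, 17/216, 1/216]  (j = 0..3)
p_4 = [1/6, 11/18, 11/54, 23/1296, 1/1296]  (j = 0..4)
E[N_4] = Σ j·p_4(j) = 1393/1296;  E[N_4²] = Σ j²·p_4(j) = 2071/1296
Var[N_4] = 2071/1296 − (1393/1296)² = 743567/1679616

743567/1679616


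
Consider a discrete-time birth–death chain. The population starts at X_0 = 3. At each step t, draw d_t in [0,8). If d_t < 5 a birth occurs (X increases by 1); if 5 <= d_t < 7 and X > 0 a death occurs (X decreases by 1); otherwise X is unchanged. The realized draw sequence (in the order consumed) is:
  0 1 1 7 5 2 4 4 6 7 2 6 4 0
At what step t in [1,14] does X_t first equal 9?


14

t=0: X=3, d=0 → birth, X_1=4
t=1: X=4, d=1 → birth, X_2=5
t=2: X=5, d=1 → birth, X_3=6
t=3: X=6, d=7 → hold, X_4=6
t=4: X=6, d=5 → death, X_5=5
t=5: X=5, d=2 → birth, X_6=6
t=6: X=6, d=4 → birth, X_7=7
t=7: X=7, d=4 → birth, X_8=8
t=8: X=8, d=6 → death, X_9=7
t=9: X=7, d=7 → hold, X_10=7
t=10: X=7, d=2 → birth, X_11=8
t=11: X=8, d=6 → death, X_12=7
t=12: X=7, d=4 → birth, X_13=8
t=13: X=8, d=0 → birth, X_14=9


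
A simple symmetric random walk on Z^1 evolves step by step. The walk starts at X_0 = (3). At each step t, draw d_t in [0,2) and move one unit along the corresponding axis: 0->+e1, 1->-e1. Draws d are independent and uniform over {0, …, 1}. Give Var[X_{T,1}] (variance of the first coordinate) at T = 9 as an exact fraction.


Outcome values over d=0..1: [1, -1]
Σy = 0, Σy² = 2, M = 2
μ = 0/2 = 0,  σ² = 2/2 − (0)² = 1
Independent increments: Var[X_9] = 9·σ² = 9·(1) = 9

9


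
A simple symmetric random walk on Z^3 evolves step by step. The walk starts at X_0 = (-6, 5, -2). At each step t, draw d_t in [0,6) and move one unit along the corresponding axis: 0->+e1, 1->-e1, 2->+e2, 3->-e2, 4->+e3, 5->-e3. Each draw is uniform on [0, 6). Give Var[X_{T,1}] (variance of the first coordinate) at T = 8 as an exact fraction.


8/3

Outcome values over d=0..5: [1, -1, 0, 0, 0, 0]
Σy = 0, Σy² = 2, M = 6
μ = 0/6 = 0,  σ² = 2/6 − (0)² = 1/3
Independent increments: Var[X_8] = 8·σ² = 8·(1/3) = 8/3


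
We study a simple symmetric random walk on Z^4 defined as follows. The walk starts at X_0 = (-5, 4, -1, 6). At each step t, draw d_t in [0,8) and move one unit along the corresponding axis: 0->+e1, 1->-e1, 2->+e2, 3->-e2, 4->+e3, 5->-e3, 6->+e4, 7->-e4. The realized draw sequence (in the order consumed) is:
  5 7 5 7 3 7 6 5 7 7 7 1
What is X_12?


t=0: X=(-5, 4, -1, 6), d=5 → -e3, X_1=(-5, 4, -2, 6)
t=1: X=(-5, 4, -2, 6), d=7 → -e4, X_2=(-5, 4, -2, 5)
t=2: X=(-5, 4, -2, 5), d=5 → -e3, X_3=(-5, 4, -3, 5)
t=3: X=(-5, 4, -3, 5), d=7 → -e4, X_4=(-5, 4, -3, 4)
t=4: X=(-5, 4, -3, 4), d=3 → -e2, X_5=(-5, 3, -3, 4)
t=5: X=(-5, 3, -3, 4), d=7 → -e4, X_6=(-5, 3, -3, 3)
t=6: X=(-5, 3, -3, 3), d=6 → +e4, X_7=(-5, 3, -3, 4)
t=7: X=(-5, 3, -3, 4), d=5 → -e3, X_8=(-5, 3, -4, 4)
t=8: X=(-5, 3, -4, 4), d=7 → -e4, X_9=(-5, 3, -4, 3)
t=9: X=(-5, 3, -4, 3), d=7 → -e4, X_10=(-5, 3, -4, 2)
t=10: X=(-5, 3, -4, 2), d=7 → -e4, X_11=(-5, 3, -4, 1)
t=11: X=(-5, 3, -4, 1), d=1 → -e1, X_12=(-6, 3, -4, 1)

(-6, 3, -4, 1)


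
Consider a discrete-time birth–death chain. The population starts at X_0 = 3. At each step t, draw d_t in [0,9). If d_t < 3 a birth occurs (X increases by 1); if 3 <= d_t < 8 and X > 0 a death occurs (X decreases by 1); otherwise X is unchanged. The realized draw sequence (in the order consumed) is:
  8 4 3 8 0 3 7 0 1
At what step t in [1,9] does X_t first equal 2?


2

t=0: X=3, d=8 → hold, X_1=3
t=1: X=3, d=4 → death, X_2=2
t=2: X=2, d=3 → death, X_3=1
t=3: X=1, d=8 → hold, X_4=1
t=4: X=1, d=0 → birth, X_5=2
t=5: X=2, d=3 → death, X_6=1
t=6: X=1, d=7 → death, X_7=0
t=7: X=0, d=0 → birth, X_8=1
t=8: X=1, d=1 → birth, X_9=2


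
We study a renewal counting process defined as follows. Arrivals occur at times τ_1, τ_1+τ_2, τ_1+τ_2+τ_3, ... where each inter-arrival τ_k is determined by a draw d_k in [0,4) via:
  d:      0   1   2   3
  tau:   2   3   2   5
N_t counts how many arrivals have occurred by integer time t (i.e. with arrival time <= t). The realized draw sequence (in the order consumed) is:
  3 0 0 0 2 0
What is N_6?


1

draw d_1=3: τ_1=5, arrival time A_1=5
draw d_2=0: τ_2=2, arrival time A_2=7
draw d_3=0: τ_3=2, arrival time A_3=9
draw d_4=0: τ_4=2, arrival time A_4=11
draw d_5=2: τ_5=2, arrival time A_5=13
draw d_6=0: τ_6=2, arrival time A_6=15
N_t over t=0..6: 0:0 1:0 2:0 3:0 4:0 5:1 6:1


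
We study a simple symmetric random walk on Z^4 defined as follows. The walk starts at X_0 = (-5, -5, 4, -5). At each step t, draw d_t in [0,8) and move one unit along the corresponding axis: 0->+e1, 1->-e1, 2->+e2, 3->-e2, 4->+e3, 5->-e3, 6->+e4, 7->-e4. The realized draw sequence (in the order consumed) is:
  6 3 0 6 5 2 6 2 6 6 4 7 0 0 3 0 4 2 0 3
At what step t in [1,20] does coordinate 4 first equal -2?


t=0: X=(-5, -5, 4, -5), d=6 → +e4, X_1=(-5, -5, 4, -4)
t=1: X=(-5, -5, 4, -4), d=3 → -e2, X_2=(-5, -6, 4, -4)
t=2: X=(-5, -6, 4, -4), d=0 → +e1, X_3=(-4, -6, 4, -4)
t=3: X=(-4, -6, 4, -4), d=6 → +e4, X_4=(-4, -6, 4, -3)
t=4: X=(-4, -6, 4, -3), d=5 → -e3, X_5=(-4, -6, 3, -3)
t=5: X=(-4, -6, 3, -3), d=2 → +e2, X_6=(-4, -5, 3, -3)
t=6: X=(-4, -5, 3, -3), d=6 → +e4, X_7=(-4, -5, 3, -2)
t=7: X=(-4, -5, 3, -2), d=2 → +e2, X_8=(-4, -4, 3, -2)
t=8: X=(-4, -4, 3, -2), d=6 → +e4, X_9=(-4, -4, 3, -1)
t=9: X=(-4, -4, 3, -1), d=6 → +e4, X_10=(-4, -4, 3, 0)
t=10: X=(-4, -4, 3, 0), d=4 → +e3, X_11=(-4, -4, 4, 0)
t=11: X=(-4, -4, 4, 0), d=7 → -e4, X_12=(-4, -4, 4, -1)
t=12: X=(-4, -4, 4, -1), d=0 → +e1, X_13=(-3, -4, 4, -1)
t=13: X=(-3, -4, 4, -1), d=0 → +e1, X_14=(-2, -4, 4, -1)
t=14: X=(-2, -4, 4, -1), d=3 → -e2, X_15=(-2, -5, 4, -1)
t=15: X=(-2, -5, 4, -1), d=0 → +e1, X_16=(-1, -5, 4, -1)
t=16: X=(-1, -5, 4, -1), d=4 → +e3, X_17=(-1, -5, 5, -1)
t=17: X=(-1, -5, 5, -1), d=2 → +e2, X_18=(-1, -4, 5, -1)
t=18: X=(-1, -4, 5, -1), d=0 → +e1, X_19=(0, -4, 5, -1)
t=19: X=(0, -4, 5, -1), d=3 → -e2, X_20=(0, -5, 5, -1)

7


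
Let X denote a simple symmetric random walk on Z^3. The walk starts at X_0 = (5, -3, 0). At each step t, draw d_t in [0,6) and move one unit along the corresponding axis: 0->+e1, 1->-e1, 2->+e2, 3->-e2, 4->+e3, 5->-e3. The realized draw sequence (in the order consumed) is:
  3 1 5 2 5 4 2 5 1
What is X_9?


t=0: X=(5, -3, 0), d=3 → -e2, X_1=(5, -4, 0)
t=1: X=(5, -4, 0), d=1 → -e1, X_2=(4, -4, 0)
t=2: X=(4, -4, 0), d=5 → -e3, X_3=(4, -4, -1)
t=3: X=(4, -4, -1), d=2 → +e2, X_4=(4, -3, -1)
t=4: X=(4, -3, -1), d=5 → -e3, X_5=(4, -3, -2)
t=5: X=(4, -3, -2), d=4 → +e3, X_6=(4, -3, -1)
t=6: X=(4, -3, -1), d=2 → +e2, X_7=(4, -2, -1)
t=7: X=(4, -2, -1), d=5 → -e3, X_8=(4, -2, -2)
t=8: X=(4, -2, -2), d=1 → -e1, X_9=(3, -2, -2)

(3, -2, -2)


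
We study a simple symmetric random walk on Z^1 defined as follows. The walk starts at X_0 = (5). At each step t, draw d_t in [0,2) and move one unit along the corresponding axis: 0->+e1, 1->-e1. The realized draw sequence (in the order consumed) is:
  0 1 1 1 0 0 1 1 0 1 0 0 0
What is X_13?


t=0: X=(5), d=0 → +e1, X_1=(6)
t=1: X=(6), d=1 → -e1, X_2=(5)
t=2: X=(5), d=1 → -e1, X_3=(4)
t=3: X=(4), d=1 → -e1, X_4=(3)
t=4: X=(3), d=0 → +e1, X_5=(4)
t=5: X=(4), d=0 → +e1, X_6=(5)
t=6: X=(5), d=1 → -e1, X_7=(4)
t=7: X=(4), d=1 → -e1, X_8=(3)
t=8: X=(3), d=0 → +e1, X_9=(4)
t=9: X=(4), d=1 → -e1, X_10=(3)
t=10: X=(3), d=0 → +e1, X_11=(4)
t=11: X=(4), d=0 → +e1, X_12=(5)
t=12: X=(5), d=0 → +e1, X_13=(6)

(6)


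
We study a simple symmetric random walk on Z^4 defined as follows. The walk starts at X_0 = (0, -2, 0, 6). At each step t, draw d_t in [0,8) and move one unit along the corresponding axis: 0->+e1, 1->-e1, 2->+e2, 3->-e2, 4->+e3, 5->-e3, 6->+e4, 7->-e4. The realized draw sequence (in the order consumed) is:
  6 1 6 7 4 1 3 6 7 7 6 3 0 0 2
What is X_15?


(0, -3, 1, 7)

t=0: X=(0, -2, 0, 6), d=6 → +e4, X_1=(0, -2, 0, 7)
t=1: X=(0, -2, 0, 7), d=1 → -e1, X_2=(-1, -2, 0, 7)
t=2: X=(-1, -2, 0, 7), d=6 → +e4, X_3=(-1, -2, 0, 8)
t=3: X=(-1, -2, 0, 8), d=7 → -e4, X_4=(-1, -2, 0, 7)
t=4: X=(-1, -2, 0, 7), d=4 → +e3, X_5=(-1, -2, 1, 7)
t=5: X=(-1, -2, 1, 7), d=1 → -e1, X_6=(-2, -2, 1, 7)
t=6: X=(-2, -2, 1, 7), d=3 → -e2, X_7=(-2, -3, 1, 7)
t=7: X=(-2, -3, 1, 7), d=6 → +e4, X_8=(-2, -3, 1, 8)
t=8: X=(-2, -3, 1, 8), d=7 → -e4, X_9=(-2, -3, 1, 7)
t=9: X=(-2, -3, 1, 7), d=7 → -e4, X_10=(-2, -3, 1, 6)
t=10: X=(-2, -3, 1, 6), d=6 → +e4, X_11=(-2, -3, 1, 7)
t=11: X=(-2, -3, 1, 7), d=3 → -e2, X_12=(-2, -4, 1, 7)
t=12: X=(-2, -4, 1, 7), d=0 → +e1, X_13=(-1, -4, 1, 7)
t=13: X=(-1, -4, 1, 7), d=0 → +e1, X_14=(0, -4, 1, 7)
t=14: X=(0, -4, 1, 7), d=2 → +e2, X_15=(0, -3, 1, 7)


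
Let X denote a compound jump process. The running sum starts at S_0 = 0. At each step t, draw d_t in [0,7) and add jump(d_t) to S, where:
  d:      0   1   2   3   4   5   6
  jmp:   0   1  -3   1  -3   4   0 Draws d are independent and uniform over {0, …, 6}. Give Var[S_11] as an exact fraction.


Outcome values over d=0..6: [0, 1, -3, 1, -3, 4, 0]
Σy = 0, Σy² = 36, M = 7
μ = 0/7 = 0,  σ² = 36/7 − (0)² = 36/7
Independent increments: Var[S_11] = 11·σ² = 11·(36/7) = 396/7

396/7


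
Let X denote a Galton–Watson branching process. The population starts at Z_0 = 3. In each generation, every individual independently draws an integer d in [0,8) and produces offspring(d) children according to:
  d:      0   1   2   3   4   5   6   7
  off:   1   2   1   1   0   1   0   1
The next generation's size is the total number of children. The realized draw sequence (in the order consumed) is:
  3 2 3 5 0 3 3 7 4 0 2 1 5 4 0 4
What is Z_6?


1

gen 0: Z_0=3, draws=[3, 2, 3], offspring=[1, 1, 1], Z_1=3
gen 1: Z_1=3, draws=[5, 0, 3], offspring=[1, 1, 1], Z_2=3
gen 2: Z_2=3, draws=[3, 7, 4], offspring=[1, 1, 0], Z_3=2
gen 3: Z_3=2, draws=[0, 2], offspring=[1, 1], Z_4=2
gen 4: Z_4=2, draws=[1, 5], offspring=[2, 1], Z_5=3
gen 5: Z_5=3, draws=[4, 0, 4], offspring=[0, 1, 0], Z_6=1


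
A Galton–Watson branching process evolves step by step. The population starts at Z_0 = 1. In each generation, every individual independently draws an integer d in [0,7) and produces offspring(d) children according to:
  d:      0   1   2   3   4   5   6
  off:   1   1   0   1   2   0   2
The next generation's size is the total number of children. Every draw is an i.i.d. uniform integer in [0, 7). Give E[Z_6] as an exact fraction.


Outcome values over d=0..6: [1, 1, 0, 1, 2, 0, 2]
Σy = 7, Σy² = 11, M = 7
μ = 7/7 = 1,  σ² = 11/7 − (1)² = 4/7
E[Z_0] = 1
E[Z_1] = 1·E[Z_0] = 1
E[Z_2] = 1·E[Z_1] = 1
E[Z_3] = 1·E[Z_2] = 1
E[Z_4] = 1·E[Z_3] = 1
E[Z_5] = 1·E[Z_4] = 1
E[Z_6] = 1·E[Z_5] = 1

1


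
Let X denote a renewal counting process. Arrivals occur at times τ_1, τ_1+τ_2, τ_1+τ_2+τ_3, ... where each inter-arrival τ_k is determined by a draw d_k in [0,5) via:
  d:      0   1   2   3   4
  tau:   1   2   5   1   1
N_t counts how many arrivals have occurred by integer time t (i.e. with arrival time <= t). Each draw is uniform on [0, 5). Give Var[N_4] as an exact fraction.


Inter-arrival values over d=0..4: [1, 2, 5, 1, 1]
Each d has probability 1/5, so the pmf of τ is: f(1) = 3/5, f(2) = 1/5, f(5) = 1/5
Let p_n(j) = P(N_n = j), with p_0 = [1]. Condition on τ_1: p_n(0) = P(τ > n), and for j >= 1, p_n(j) = Σ_{k<=n} f(k)·p_{n−k}(j−1)
p_1 = [2/5, 3/5]  (j = 0..1)
p_2 = [1/5, 11/25, 9/25]  (j = 0..2)
p_3 = [1/5, 1/5, 48/125, 27/125]  (j = 0..3)
p_4 = [1/5, 4/25, 26/125, 189/625, 81/625]  (j = 0..4)
E[N_4] = Σ j·p_4(j) = 1251/625;  E[N_4²] = Σ j²·p_4(j) = 3617/625
Var[N_4] = 3617/625 − (1251/625)² = 695624/390625

695624/390625


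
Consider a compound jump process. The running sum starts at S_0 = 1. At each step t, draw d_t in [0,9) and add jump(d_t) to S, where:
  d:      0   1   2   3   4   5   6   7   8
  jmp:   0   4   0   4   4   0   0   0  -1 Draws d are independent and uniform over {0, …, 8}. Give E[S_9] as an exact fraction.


12

Outcome values over d=0..8: [0, 4, 0, 4, 4, 0, 0, 0, -1]
Σy = 11, Σy² = 49, M = 9
μ = 11/9 = 11/9,  σ² = 49/9 − (11/9)² = 320/81
E[S_9] = 1 + 9·(11/9) = 12


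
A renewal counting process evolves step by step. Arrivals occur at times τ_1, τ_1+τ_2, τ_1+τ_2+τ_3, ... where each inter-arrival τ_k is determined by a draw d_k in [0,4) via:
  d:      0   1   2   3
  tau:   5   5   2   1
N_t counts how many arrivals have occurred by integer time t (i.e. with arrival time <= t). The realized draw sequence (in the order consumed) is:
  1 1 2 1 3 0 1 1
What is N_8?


1

draw d_1=1: τ_1=5, arrival time A_1=5
draw d_2=1: τ_2=5, arrival time A_2=10
draw d_3=2: τ_3=2, arrival time A_3=12
draw d_4=1: τ_4=5, arrival time A_4=17
draw d_5=3: τ_5=1, arrival time A_5=18
draw d_6=0: τ_6=5, arrival time A_6=23
draw d_7=1: τ_7=5, arrival time A_7=28
draw d_8=1: τ_8=5, arrival time A_8=33
N_t over t=0..8: 0:0 1:0 2:0 3:0 4:0 5:1 6:1 7:1 8:1


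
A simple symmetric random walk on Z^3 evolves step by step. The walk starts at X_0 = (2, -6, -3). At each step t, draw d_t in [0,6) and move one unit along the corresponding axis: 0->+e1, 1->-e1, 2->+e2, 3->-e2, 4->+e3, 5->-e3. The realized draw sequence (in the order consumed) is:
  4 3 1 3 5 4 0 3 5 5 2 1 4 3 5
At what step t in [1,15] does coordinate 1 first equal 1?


t=0: X=(2, -6, -3), d=4 → +e3, X_1=(2, -6, -2)
t=1: X=(2, -6, -2), d=3 → -e2, X_2=(2, -7, -2)
t=2: X=(2, -7, -2), d=1 → -e1, X_3=(1, -7, -2)
t=3: X=(1, -7, -2), d=3 → -e2, X_4=(1, -8, -2)
t=4: X=(1, -8, -2), d=5 → -e3, X_5=(1, -8, -3)
t=5: X=(1, -8, -3), d=4 → +e3, X_6=(1, -8, -2)
t=6: X=(1, -8, -2), d=0 → +e1, X_7=(2, -8, -2)
t=7: X=(2, -8, -2), d=3 → -e2, X_8=(2, -9, -2)
t=8: X=(2, -9, -2), d=5 → -e3, X_9=(2, -9, -3)
t=9: X=(2, -9, -3), d=5 → -e3, X_10=(2, -9, -4)
t=10: X=(2, -9, -4), d=2 → +e2, X_11=(2, -8, -4)
t=11: X=(2, -8, -4), d=1 → -e1, X_12=(1, -8, -4)
t=12: X=(1, -8, -4), d=4 → +e3, X_13=(1, -8, -3)
t=13: X=(1, -8, -3), d=3 → -e2, X_14=(1, -9, -3)
t=14: X=(1, -9, -3), d=5 → -e3, X_15=(1, -9, -4)

3


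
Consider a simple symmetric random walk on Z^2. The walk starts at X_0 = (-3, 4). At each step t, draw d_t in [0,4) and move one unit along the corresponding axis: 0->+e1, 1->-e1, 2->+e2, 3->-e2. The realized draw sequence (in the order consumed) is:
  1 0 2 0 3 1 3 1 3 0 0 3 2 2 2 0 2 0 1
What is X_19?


t=0: X=(-3, 4), d=1 → -e1, X_1=(-4, 4)
t=1: X=(-4, 4), d=0 → +e1, X_2=(-3, 4)
t=2: X=(-3, 4), d=2 → +e2, X_3=(-3, 5)
t=3: X=(-3, 5), d=0 → +e1, X_4=(-2, 5)
t=4: X=(-2, 5), d=3 → -e2, X_5=(-2, 4)
t=5: X=(-2, 4), d=1 → -e1, X_6=(-3, 4)
t=6: X=(-3, 4), d=3 → -e2, X_7=(-3, 3)
t=7: X=(-3, 3), d=1 → -e1, X_8=(-4, 3)
t=8: X=(-4, 3), d=3 → -e2, X_9=(-4, 2)
t=9: X=(-4, 2), d=0 → +e1, X_10=(-3, 2)
t=10: X=(-3, 2), d=0 → +e1, X_11=(-2, 2)
t=11: X=(-2, 2), d=3 → -e2, X_12=(-2, 1)
t=12: X=(-2, 1), d=2 → +e2, X_13=(-2, 2)
t=13: X=(-2, 2), d=2 → +e2, X_14=(-2, 3)
t=14: X=(-2, 3), d=2 → +e2, X_15=(-2, 4)
t=15: X=(-2, 4), d=0 → +e1, X_16=(-1, 4)
t=16: X=(-1, 4), d=2 → +e2, X_17=(-1, 5)
t=17: X=(-1, 5), d=0 → +e1, X_18=(0, 5)
t=18: X=(0, 5), d=1 → -e1, X_19=(-1, 5)

(-1, 5)


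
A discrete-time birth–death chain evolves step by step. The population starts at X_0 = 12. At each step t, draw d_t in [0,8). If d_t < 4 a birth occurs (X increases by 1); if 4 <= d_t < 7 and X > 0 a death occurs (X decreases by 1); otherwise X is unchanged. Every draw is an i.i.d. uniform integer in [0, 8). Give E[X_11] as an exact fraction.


X can drop by at most 1 per step and X_0 = 12 > T = 11, so X_t >= 12 − t >= 1 > 0 for every t <= 11: the floor at 0 (the 'and X > 0' condition) never binds. Hence X_11 = X_0 + Σ_{t<11} Y_t with i.i.d. increments Y_t = y(d_t) ∈ {+1, −1, 0}.
Outcome values over d=0..7: [1, 1, 1, 1, -1, -1, -1, 0]
Σy = 1, Σy² = 7, M = 8
μ = 1/8 = 1/8,  σ² = 7/8 − (1/8)² = 55/64
E[X_11] = 12 + 11·(1/8) = 107/8

107/8


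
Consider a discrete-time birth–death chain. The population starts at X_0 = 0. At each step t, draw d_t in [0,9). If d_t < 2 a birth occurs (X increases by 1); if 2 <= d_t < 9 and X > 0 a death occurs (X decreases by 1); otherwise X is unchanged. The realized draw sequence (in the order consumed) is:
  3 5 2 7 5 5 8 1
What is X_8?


t=0: X=0, d=3 → hold, X_1=0
t=1: X=0, d=5 → hold, X_2=0
t=2: X=0, d=2 → hold, X_3=0
t=3: X=0, d=7 → hold, X_4=0
t=4: X=0, d=5 → hold, X_5=0
t=5: X=0, d=5 → hold, X_6=0
t=6: X=0, d=8 → hold, X_7=0
t=7: X=0, d=1 → birth, X_8=1

1


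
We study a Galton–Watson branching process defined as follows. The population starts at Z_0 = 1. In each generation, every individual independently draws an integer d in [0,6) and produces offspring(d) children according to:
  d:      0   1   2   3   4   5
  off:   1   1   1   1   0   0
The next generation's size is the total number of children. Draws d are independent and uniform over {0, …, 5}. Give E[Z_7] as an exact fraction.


128/2187

Outcome values over d=0..5: [1, 1, 1, 1, 0, 0]
Σy = 4, Σy² = 4, M = 6
μ = 4/6 = 2/3,  σ² = 4/6 − (2/3)² = 2/9
E[Z_0] = 1
E[Z_1] = 2/3·E[Z_0] = 2/3
E[Z_2] = 2/3·E[Z_1] = 4/9
E[Z_3] = 2/3·E[Z_2] = 8/27
E[Z_4] = 2/3·E[Z_3] = 16/81
E[Z_5] = 2/3·E[Z_4] = 32/243
E[Z_6] = 2/3·E[Z_5] = 64/729
E[Z_7] = 2/3·E[Z_6] = 128/2187


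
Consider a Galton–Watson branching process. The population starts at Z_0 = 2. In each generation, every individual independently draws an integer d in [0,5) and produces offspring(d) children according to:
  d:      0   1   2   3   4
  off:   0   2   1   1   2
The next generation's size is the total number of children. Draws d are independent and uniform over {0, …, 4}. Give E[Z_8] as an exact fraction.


Outcome values over d=0..4: [0, 2, 1, 1, 2]
Σy = 6, Σy² = 10, M = 5
μ = 6/5 = 6/5,  σ² = 10/5 − (6/5)² = 14/25
E[Z_0] = 2
E[Z_1] = 6/5·E[Z_0] = 12/5
E[Z_2] = 6/5·E[Z_1] = 72/25
E[Z_3] = 6/5·E[Z_2] = 432/125
E[Z_4] = 6/5·E[Z_3] = 2592/625
E[Z_5] = 6/5·E[Z_4] = 15552/3125
E[Z_6] = 6/5·E[Z_5] = 93312/15625
E[Z_7] = 6/5·E[Z_6] = 559872/78125
E[Z_8] = 6/5·E[Z_7] = 3359232/390625

3359232/390625


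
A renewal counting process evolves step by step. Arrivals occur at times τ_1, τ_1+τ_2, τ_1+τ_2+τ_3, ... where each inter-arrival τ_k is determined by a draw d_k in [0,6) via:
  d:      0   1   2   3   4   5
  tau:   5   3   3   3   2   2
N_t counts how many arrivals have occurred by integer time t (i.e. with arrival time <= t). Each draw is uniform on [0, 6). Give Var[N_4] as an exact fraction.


Inter-arrival values over d=0..5: [5, 3, 3, 3, 2, 2]
Each d has probability 1/6, so the pmf of τ is: f(2) = 1/3, f(3) = 1/2, f(5) = 1/6
Let p_n(j) = P(N_n = j), with p_0 = [1]. Condition on τ_1: p_n(0) = P(τ > n), and for j >= 1, p_n(j) = Σ_{k<=n} f(k)·p_{n−k}(j−1)
p_1 = [1]  (j = 0)
p_2 = [2/3, 1/3]  (j = 0..1)
p_3 = [1/6, 5/6]  (j = 0..1)
p_4 = [1/6, 13/18, 1/9]  (j = 0..2)
E[N_4] = Σ j·p_4(j) = 17/18;  E[N_4²] = Σ j²·p_4(j) = 7/6
Var[N_4] = 7/6 − (17/18)² = 89/324

89/324


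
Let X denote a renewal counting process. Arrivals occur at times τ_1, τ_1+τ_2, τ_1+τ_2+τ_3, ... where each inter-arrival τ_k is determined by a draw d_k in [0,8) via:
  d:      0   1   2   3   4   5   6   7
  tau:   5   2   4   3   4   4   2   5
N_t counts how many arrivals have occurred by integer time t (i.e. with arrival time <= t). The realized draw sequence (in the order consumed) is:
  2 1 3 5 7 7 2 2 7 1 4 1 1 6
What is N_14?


4

draw d_1=2: τ_1=4, arrival time A_1=4
draw d_2=1: τ_2=2, arrival time A_2=6
draw d_3=3: τ_3=3, arrival time A_3=9
draw d_4=5: τ_4=4, arrival time A_4=13
draw d_5=7: τ_5=5, arrival time A_5=18
draw d_6=7: τ_6=5, arrival time A_6=23
draw d_7=2: τ_7=4, arrival time A_7=27
draw d_8=2: τ_8=4, arrival time A_8=31
draw d_9=7: τ_9=5, arrival time A_9=36
draw d_10=1: τ_10=2, arrival time A_10=38
draw d_11=4: τ_11=4, arrival time A_11=42
draw d_12=1: τ_12=2, arrival time A_12=44
draw d_13=1: τ_13=2, arrival time A_13=46
draw d_14=6: τ_14=2, arrival time A_14=48
N_t over t=0..14: 0:0 1:0 2:0 3:0 4:1 5:1 6:2 7:2 8:2 9:3 10:3 11:3 12:3 13:4 14:4


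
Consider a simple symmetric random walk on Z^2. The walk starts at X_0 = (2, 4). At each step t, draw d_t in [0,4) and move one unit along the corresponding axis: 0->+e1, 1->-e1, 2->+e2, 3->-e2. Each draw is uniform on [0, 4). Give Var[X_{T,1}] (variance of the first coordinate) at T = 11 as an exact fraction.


Outcome values over d=0..3: [1, -1, 0, 0]
Σy = 0, Σy² = 2, M = 4
μ = 0/4 = 0,  σ² = 2/4 − (0)² = 1/2
Independent increments: Var[X_11] = 11·σ² = 11·(1/2) = 11/2

11/2


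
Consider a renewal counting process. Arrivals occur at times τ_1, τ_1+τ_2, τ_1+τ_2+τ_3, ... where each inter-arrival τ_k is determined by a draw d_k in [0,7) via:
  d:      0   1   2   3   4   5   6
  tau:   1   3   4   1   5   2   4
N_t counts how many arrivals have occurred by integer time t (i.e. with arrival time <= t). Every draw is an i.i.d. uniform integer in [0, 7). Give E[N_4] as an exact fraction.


Inter-arrival values over d=0..6: [1, 3, 4, 1, 5, 2, 4]
Each d has probability 1/7, so the pmf of τ is: f(1) = 2/7, f(2) = 1/7, f(3) = 1/7, f(4) = 2/7, f(5) = 1/7
Renewal equation for m(n) = E[N_n]: condition on τ_1 = k (if k <= n, one arrival plus a fresh copy on the remaining n−k steps): m(n) = F(n) + Σ_{k<=n} f(k)·m(n−k), where F(n) = P(τ <= n) and m(0) = 0
m(1) = F(1) = 2/7
m(2) = F(2) + f(1)·m(1) = 3/7 + 2/7·2/7 = 25/49
m(3) = F(3) + f(1)·m(2) + f(2)·m(1) = 4/7 + 2/7·25/49 + 1/7·2/7 = 260/343
m(4) = F(4) + f(1)·m(3) + f(2)·m(2) + f(3)·m(1) = 6/7 + 2/7·260/343 + 1/7·25/49 + 1/7·2/7 = 2851/2401
E[N_4] = m(4) = 2851/2401

2851/2401


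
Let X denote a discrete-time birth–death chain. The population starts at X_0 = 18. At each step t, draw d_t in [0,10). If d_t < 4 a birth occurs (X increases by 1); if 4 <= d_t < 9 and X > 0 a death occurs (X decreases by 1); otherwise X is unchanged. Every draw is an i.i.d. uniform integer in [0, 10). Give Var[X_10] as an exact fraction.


89/10

X can drop by at most 1 per step and X_0 = 18 > T = 10, so X_t >= 18 − t >= 8 > 0 for every t <= 10: the floor at 0 (the 'and X > 0' condition) never binds. Hence X_10 = X_0 + Σ_{t<10} Y_t with i.i.d. increments Y_t = y(d_t) ∈ {+1, −1, 0}.
Outcome values over d=0..9: [1, 1, 1, 1, -1, -1, -1, -1, -1, 0]
Σy = -1, Σy² = 9, M = 10
μ = -1/10 = -1/10,  σ² = 9/10 − (-1/10)² = 89/100
Independent increments: Var[X_10] = 10·σ² = 10·(89/100) = 89/10


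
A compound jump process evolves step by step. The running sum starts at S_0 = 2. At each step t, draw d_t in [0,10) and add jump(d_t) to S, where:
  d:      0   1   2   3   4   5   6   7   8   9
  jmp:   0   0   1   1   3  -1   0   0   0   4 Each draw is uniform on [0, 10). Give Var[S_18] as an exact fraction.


972/25

Outcome values over d=0..9: [0, 0, 1, 1, 3, -1, 0, 0, 0, 4]
Σy = 8, Σy² = 28, M = 10
μ = 8/10 = 4/5,  σ² = 28/10 − (4/5)² = 54/25
Independent increments: Var[S_18] = 18·σ² = 18·(54/25) = 972/25


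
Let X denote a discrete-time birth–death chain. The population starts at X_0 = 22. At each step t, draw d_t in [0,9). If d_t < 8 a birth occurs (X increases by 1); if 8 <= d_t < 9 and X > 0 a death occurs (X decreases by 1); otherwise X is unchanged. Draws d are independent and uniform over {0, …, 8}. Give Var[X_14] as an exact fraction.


X can drop by at most 1 per step and X_0 = 22 > T = 14, so X_t >= 22 − t >= 8 > 0 for every t <= 14: the floor at 0 (the 'and X > 0' condition) never binds. Hence X_14 = X_0 + Σ_{t<14} Y_t with i.i.d. increments Y_t = y(d_t) ∈ {+1, −1, 0}.
Outcome values over d=0..8: [1, 1, 1, 1, 1, 1, 1, 1, -1]
Σy = 7, Σy² = 9, M = 9
μ = 7/9 = 7/9,  σ² = 9/9 − (7/9)² = 32/81
Independent increments: Var[X_14] = 14·σ² = 14·(32/81) = 448/81

448/81


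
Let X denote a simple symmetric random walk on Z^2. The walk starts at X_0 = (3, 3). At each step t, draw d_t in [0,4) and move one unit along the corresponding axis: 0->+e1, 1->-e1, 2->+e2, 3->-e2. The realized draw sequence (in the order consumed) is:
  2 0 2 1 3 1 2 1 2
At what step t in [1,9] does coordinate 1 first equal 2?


6

t=0: X=(3, 3), d=2 → +e2, X_1=(3, 4)
t=1: X=(3, 4), d=0 → +e1, X_2=(4, 4)
t=2: X=(4, 4), d=2 → +e2, X_3=(4, 5)
t=3: X=(4, 5), d=1 → -e1, X_4=(3, 5)
t=4: X=(3, 5), d=3 → -e2, X_5=(3, 4)
t=5: X=(3, 4), d=1 → -e1, X_6=(2, 4)
t=6: X=(2, 4), d=2 → +e2, X_7=(2, 5)
t=7: X=(2, 5), d=1 → -e1, X_8=(1, 5)
t=8: X=(1, 5), d=2 → +e2, X_9=(1, 6)


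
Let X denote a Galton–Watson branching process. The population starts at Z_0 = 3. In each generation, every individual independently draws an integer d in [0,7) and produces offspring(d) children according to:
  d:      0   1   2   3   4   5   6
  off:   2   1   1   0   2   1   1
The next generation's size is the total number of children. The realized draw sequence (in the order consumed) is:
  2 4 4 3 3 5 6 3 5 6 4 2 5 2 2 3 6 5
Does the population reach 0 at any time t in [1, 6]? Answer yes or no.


no

gen 0: Z_0=3, draws=[2, 4, 4], offspring=[1, 2, 2], Z_1=5
gen 1: Z_1=5, draws=[3, 3, 5, 6, 3], offspring=[0, 0, 1, 1, 0], Z_2=2
gen 2: Z_2=2, draws=[5, 6], offspring=[1, 1], Z_3=2
gen 3: Z_3=2, draws=[4, 2], offspring=[2, 1], Z_4=3
gen 4: Z_4=3, draws=[5, 2, 2], offspring=[1, 1, 1], Z_5=3
gen 5: Z_5=3, draws=[3, 6, 5], offspring=[0, 1, 1], Z_6=2


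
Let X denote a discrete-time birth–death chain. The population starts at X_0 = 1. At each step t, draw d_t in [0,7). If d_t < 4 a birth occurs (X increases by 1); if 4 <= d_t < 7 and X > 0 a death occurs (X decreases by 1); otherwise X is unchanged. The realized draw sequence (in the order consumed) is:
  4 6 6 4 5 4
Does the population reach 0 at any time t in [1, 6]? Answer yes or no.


t=0: X=1, d=4 → death, X_1=0
t=1: X=0, d=6 → hold, X_2=0
t=2: X=0, d=6 → hold, X_3=0
t=3: X=0, d=4 → hold, X_4=0
t=4: X=0, d=5 → hold, X_5=0
t=5: X=0, d=4 → hold, X_6=0

yes


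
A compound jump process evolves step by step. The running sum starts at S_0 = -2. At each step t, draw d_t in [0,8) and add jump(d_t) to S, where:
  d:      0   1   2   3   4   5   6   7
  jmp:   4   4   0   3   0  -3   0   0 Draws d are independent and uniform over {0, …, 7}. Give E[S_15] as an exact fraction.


Outcome values over d=0..7: [4, 4, 0, 3, 0, -3, 0, 0]
Σy = 8, Σy² = 50, M = 8
μ = 8/8 = 1,  σ² = 50/8 − (1)² = 21/4
E[S_15] = -2 + 15·(1) = 13

13


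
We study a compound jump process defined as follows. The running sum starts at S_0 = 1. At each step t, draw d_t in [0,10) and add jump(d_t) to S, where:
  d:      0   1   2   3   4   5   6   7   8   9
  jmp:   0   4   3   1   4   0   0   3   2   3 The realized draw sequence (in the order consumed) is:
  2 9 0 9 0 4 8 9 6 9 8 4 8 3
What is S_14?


t=0: S=1, d=2, jump=3, S_1=4
t=1: S=4, d=9, jump=3, S_2=7
t=2: S=7, d=0, jump=0, S_3=7
t=3: S=7, d=9, jump=3, S_4=10
t=4: S=10, d=0, jump=0, S_5=10
t=5: S=10, d=4, jump=4, S_6=14
t=6: S=14, d=8, jump=2, S_7=16
t=7: S=16, d=9, jump=3, S_8=19
t=8: S=19, d=6, jump=0, S_9=19
t=9: S=19, d=9, jump=3, S_10=22
t=10: S=22, d=8, jump=2, S_11=24
t=11: S=24, d=4, jump=4, S_12=28
t=12: S=28, d=8, jump=2, S_13=30
t=13: S=30, d=3, jump=1, S_14=31

31


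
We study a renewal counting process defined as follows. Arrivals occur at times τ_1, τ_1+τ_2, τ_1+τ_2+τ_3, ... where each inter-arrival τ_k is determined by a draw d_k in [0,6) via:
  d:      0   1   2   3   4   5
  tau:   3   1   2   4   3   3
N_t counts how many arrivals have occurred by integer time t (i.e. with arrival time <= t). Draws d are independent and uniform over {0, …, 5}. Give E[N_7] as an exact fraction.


671407/279936

Inter-arrival values over d=0..5: [3, 1, 2, 4, 3, 3]
Each d has probability 1/6, so the pmf of τ is: f(1) = 1/6, f(2) = 1/6, f(3) = 1/2, f(4) = 1/6
Renewal equation for m(n) = E[N_n]: condition on τ_1 = k (if k <= n, one arrival plus a fresh copy on the remaining n−k steps): m(n) = F(n) + Σ_{k<=n} f(k)·m(n−k), where F(n) = P(τ <= n) and m(0) = 0
m(1) = F(1) = 1/6
m(2) = F(2) + f(1)·m(1) = 1/3 + 1/6·1/6 = 13/36
m(3) = F(3) + f(1)·m(2) + f(2)·m(1) = 5/6 + 1/6·13/36 + 1/6·1/6 = 199/216
m(4) = F(4) + f(1)·m(3) + f(2)·m(2) + f(3)·m(1) = 1 + 1/6·199/216 + 1/6·13/36 + 1/2·1/6 = 1681/1296
m(5) = F(5) + f(1)·m(4) + f(2)·m(3) + f(3)·m(2) + f(4)·m(1) = 1 + 1/6·1681/1296 + 1/6·199/216 + 1/2·13/36 + 1/6·1/6 = 12271/7776
m(6) = F(6) + f(1)·m(5) + f(2)·m(4) + f(3)·m(3) + f(4)·m(2) = 1 + 1/6·12271/7776 + 1/6·1681/1296 + 1/2·199/216 + 1/6·13/36 = 93313/46656
m(7) = F(7) + f(1)·m(6) + f(2)·m(5) + f(3)·m(4) + f(4)·m(3) = 1 + 1/6·93313/46656 + 1/6·12271/7776 + 1/2·1681/1296 + 1/6·199/216 = 671407/279936
E[N_7] = m(7) = 671407/279936


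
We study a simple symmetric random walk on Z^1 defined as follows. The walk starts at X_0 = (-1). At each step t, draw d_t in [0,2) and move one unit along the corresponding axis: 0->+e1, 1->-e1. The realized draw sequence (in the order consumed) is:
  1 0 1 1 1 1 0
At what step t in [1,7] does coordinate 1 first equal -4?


t=0: X=(-1), d=1 → -e1, X_1=(-2)
t=1: X=(-2), d=0 → +e1, X_2=(-1)
t=2: X=(-1), d=1 → -e1, X_3=(-2)
t=3: X=(-2), d=1 → -e1, X_4=(-3)
t=4: X=(-3), d=1 → -e1, X_5=(-4)
t=5: X=(-4), d=1 → -e1, X_6=(-5)
t=6: X=(-5), d=0 → +e1, X_7=(-4)

5


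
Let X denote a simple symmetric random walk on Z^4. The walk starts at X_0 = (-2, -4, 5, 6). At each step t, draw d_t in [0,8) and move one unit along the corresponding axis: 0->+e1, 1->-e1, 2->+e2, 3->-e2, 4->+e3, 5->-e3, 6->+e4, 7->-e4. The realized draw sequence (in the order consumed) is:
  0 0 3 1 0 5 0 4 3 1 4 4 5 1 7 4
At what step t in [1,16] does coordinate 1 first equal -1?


t=0: X=(-2, -4, 5, 6), d=0 → +e1, X_1=(-1, -4, 5, 6)
t=1: X=(-1, -4, 5, 6), d=0 → +e1, X_2=(0, -4, 5, 6)
t=2: X=(0, -4, 5, 6), d=3 → -e2, X_3=(0, -5, 5, 6)
t=3: X=(0, -5, 5, 6), d=1 → -e1, X_4=(-1, -5, 5, 6)
t=4: X=(-1, -5, 5, 6), d=0 → +e1, X_5=(0, -5, 5, 6)
t=5: X=(0, -5, 5, 6), d=5 → -e3, X_6=(0, -5, 4, 6)
t=6: X=(0, -5, 4, 6), d=0 → +e1, X_7=(1, -5, 4, 6)
t=7: X=(1, -5, 4, 6), d=4 → +e3, X_8=(1, -5, 5, 6)
t=8: X=(1, -5, 5, 6), d=3 → -e2, X_9=(1, -6, 5, 6)
t=9: X=(1, -6, 5, 6), d=1 → -e1, X_10=(0, -6, 5, 6)
t=10: X=(0, -6, 5, 6), d=4 → +e3, X_11=(0, -6, 6, 6)
t=11: X=(0, -6, 6, 6), d=4 → +e3, X_12=(0, -6, 7, 6)
t=12: X=(0, -6, 7, 6), d=5 → -e3, X_13=(0, -6, 6, 6)
t=13: X=(0, -6, 6, 6), d=1 → -e1, X_14=(-1, -6, 6, 6)
t=14: X=(-1, -6, 6, 6), d=7 → -e4, X_15=(-1, -6, 6, 5)
t=15: X=(-1, -6, 6, 5), d=4 → +e3, X_16=(-1, -6, 7, 5)

1
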